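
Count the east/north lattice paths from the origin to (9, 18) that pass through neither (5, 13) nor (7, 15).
Number of paths = 2415897

Inclusion–exclusion. Total paths: C(27, 9) = 4686825. Through P₁: C(18, 5)·C(9, 4) = 1079568. Through P₂: C(22, 7)·C(5, 2) = 1705440. Since P₁ is strictly southwest of P₂, a monotone path through both must visit P₁ then P₂; paths through both = C(18, 5)·C(4, 2)·C(5, 2) = 514080. Avoid both = 4686825 − 1079568 − 1705440 + 514080 = 2415897.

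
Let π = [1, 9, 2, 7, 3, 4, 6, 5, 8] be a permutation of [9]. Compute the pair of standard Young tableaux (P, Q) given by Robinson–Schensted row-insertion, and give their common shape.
P = [1, 2, 3, 4, 5, 8] / [6] / [7] / [9];  Q = [1, 2, 4, 6, 7, 9] / [3] / [5] / [8];  common shape = (6, 1, 1, 1)

Row-insert the values π_1, π_2, … into P one at a time, bumping the leftmost entry strictly greater than the inserted value down to the next row. The recording tableau Q records, in position (i, j), the step at which that cell was added to P.
  Insert 1 (step 1): P = [1];  Q = [1]
  Insert 9 (step 2): P = [1, 9];  Q = [1, 2]
  Insert 2 (step 3): P = [1, 2] / [9];  Q = [1, 2] / [3]
  Insert 7 (step 4): P = [1, 2, 7] / [9];  Q = [1, 2, 4] / [3]
  Insert 3 (step 5): P = [1, 2, 3] / [7] / [9];  Q = [1, 2, 4] / [3] / [5]
  Insert 4 (step 6): P = [1, 2, 3, 4] / [7] / [9];  Q = [1, 2, 4, 6] / [3] / [5]
  Insert 6 (step 7): P = [1, 2, 3, 4, 6] / [7] / [9];  Q = [1, 2, 4, 6, 7] / [3] / [5]
  Insert 5 (step 8): P = [1, 2, 3, 4, 5] / [6] / [7] / [9];  Q = [1, 2, 4, 6, 7] / [3] / [5] / [8]
  Insert 8 (step 9): P = [1, 2, 3, 4, 5, 8] / [6] / [7] / [9];  Q = [1, 2, 4, 6, 7, 9] / [3] / [5] / [8]
Final shape: (6, 1, 1, 1).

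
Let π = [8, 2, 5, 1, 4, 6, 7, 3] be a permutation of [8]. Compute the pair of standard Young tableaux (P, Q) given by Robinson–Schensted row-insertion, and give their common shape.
P = [1, 3, 6, 7] / [2, 4] / [5] / [8];  Q = [1, 3, 6, 7] / [2, 5] / [4] / [8];  common shape = (4, 2, 1, 1)

Row-insert the values π_1, π_2, … into P one at a time, bumping the leftmost entry strictly greater than the inserted value down to the next row. The recording tableau Q records, in position (i, j), the step at which that cell was added to P.
  Insert 8 (step 1): P = [8];  Q = [1]
  Insert 2 (step 2): P = [2] / [8];  Q = [1] / [2]
  Insert 5 (step 3): P = [2, 5] / [8];  Q = [1, 3] / [2]
  Insert 1 (step 4): P = [1, 5] / [2] / [8];  Q = [1, 3] / [2] / [4]
  Insert 4 (step 5): P = [1, 4] / [2, 5] / [8];  Q = [1, 3] / [2, 5] / [4]
  Insert 6 (step 6): P = [1, 4, 6] / [2, 5] / [8];  Q = [1, 3, 6] / [2, 5] / [4]
  Insert 7 (step 7): P = [1, 4, 6, 7] / [2, 5] / [8];  Q = [1, 3, 6, 7] / [2, 5] / [4]
  Insert 3 (step 8): P = [1, 3, 6, 7] / [2, 4] / [5] / [8];  Q = [1, 3, 6, 7] / [2, 5] / [4] / [8]
Final shape: (4, 2, 1, 1).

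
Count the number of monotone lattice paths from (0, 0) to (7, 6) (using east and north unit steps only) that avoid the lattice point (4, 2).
Number of paths = 1191

Total paths from (0, 0) to (7, 6): C(13, 7) = 1716. Paths through (4, 2): (paths (0, 0) → (4, 2)) × (paths (4, 2) → (7, 6)) = C(6, 4) · C(7, 3) = 15 · 35 = 525. Avoidance count = 1716 − 525 = 1191.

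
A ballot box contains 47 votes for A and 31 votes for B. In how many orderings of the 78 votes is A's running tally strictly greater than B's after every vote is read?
Strict-lead orderings = 1092311999766767521280

Total orderings of the 78 votes with 47 for A: C(78, 47) = 5325020998862991666240. By the Bertrand ballot formula (Cycle Lemma / reflection principle), the number of orderings in which A is strictly ahead of B throughout is (p − q)/(p + q) · C(p + q, p) = (47 − 31)/(47 + 31) · 5325020998862991666240 = 1092311999766767521280.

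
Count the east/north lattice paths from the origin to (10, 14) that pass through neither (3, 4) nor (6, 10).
Number of paths = 925816

Inclusion–exclusion. Total paths: C(24, 10) = 1961256. Through P₁: C(7, 3)·C(17, 7) = 680680. Through P₂: C(16, 6)·C(8, 4) = 560560. Since P₁ is strictly southwest of P₂, a monotone path through both must visit P₁ then P₂; paths through both = C(7, 3)·C(9, 3)·C(8, 4) = 205800. Avoid both = 1961256 − 680680 − 560560 + 205800 = 925816.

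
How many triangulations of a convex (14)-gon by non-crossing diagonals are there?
C_12 = 208012

These polygon triangulations are counted by the Catalan number C_n = (1/(n + 1)) · C(2n, n). For n = 12: C_12 = (1/13) · C(24, 12) = 2704156/13 = 208012.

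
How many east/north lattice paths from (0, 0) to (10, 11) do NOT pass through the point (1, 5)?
Number of paths = 322686

Total paths from (0, 0) to (10, 11): C(21, 10) = 352716. Paths through (1, 5): (paths (0, 0) → (1, 5)) × (paths (1, 5) → (10, 11)) = C(6, 1) · C(15, 9) = 6 · 5005 = 30030. Avoidance count = 352716 − 30030 = 322686.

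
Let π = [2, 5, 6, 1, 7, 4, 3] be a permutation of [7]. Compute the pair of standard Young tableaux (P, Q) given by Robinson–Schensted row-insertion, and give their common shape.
P = [1, 3, 6, 7] / [2, 4] / [5];  Q = [1, 2, 3, 5] / [4, 6] / [7];  common shape = (4, 2, 1)

Row-insert the values π_1, π_2, … into P one at a time, bumping the leftmost entry strictly greater than the inserted value down to the next row. The recording tableau Q records, in position (i, j), the step at which that cell was added to P.
  Insert 2 (step 1): P = [2];  Q = [1]
  Insert 5 (step 2): P = [2, 5];  Q = [1, 2]
  Insert 6 (step 3): P = [2, 5, 6];  Q = [1, 2, 3]
  Insert 1 (step 4): P = [1, 5, 6] / [2];  Q = [1, 2, 3] / [4]
  Insert 7 (step 5): P = [1, 5, 6, 7] / [2];  Q = [1, 2, 3, 5] / [4]
  Insert 4 (step 6): P = [1, 4, 6, 7] / [2, 5];  Q = [1, 2, 3, 5] / [4, 6]
  Insert 3 (step 7): P = [1, 3, 6, 7] / [2, 4] / [5];  Q = [1, 2, 3, 5] / [4, 6] / [7]
Final shape: (4, 2, 1).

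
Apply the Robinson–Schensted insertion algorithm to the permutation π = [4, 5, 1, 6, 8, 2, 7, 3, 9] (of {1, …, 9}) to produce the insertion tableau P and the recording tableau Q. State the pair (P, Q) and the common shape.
P = [1, 2, 3, 7, 9] / [4, 5, 6] / [8];  Q = [1, 2, 4, 5, 9] / [3, 6, 7] / [8];  common shape = (5, 3, 1)

Row-insert the values π_1, π_2, … into P one at a time, bumping the leftmost entry strictly greater than the inserted value down to the next row. The recording tableau Q records, in position (i, j), the step at which that cell was added to P.
  Insert 4 (step 1): P = [4];  Q = [1]
  Insert 5 (step 2): P = [4, 5];  Q = [1, 2]
  Insert 1 (step 3): P = [1, 5] / [4];  Q = [1, 2] / [3]
  Insert 6 (step 4): P = [1, 5, 6] / [4];  Q = [1, 2, 4] / [3]
  Insert 8 (step 5): P = [1, 5, 6, 8] / [4];  Q = [1, 2, 4, 5] / [3]
  Insert 2 (step 6): P = [1, 2, 6, 8] / [4, 5];  Q = [1, 2, 4, 5] / [3, 6]
  Insert 7 (step 7): P = [1, 2, 6, 7] / [4, 5, 8];  Q = [1, 2, 4, 5] / [3, 6, 7]
  Insert 3 (step 8): P = [1, 2, 3, 7] / [4, 5, 6] / [8];  Q = [1, 2, 4, 5] / [3, 6, 7] / [8]
  Insert 9 (step 9): P = [1, 2, 3, 7, 9] / [4, 5, 6] / [8];  Q = [1, 2, 4, 5, 9] / [3, 6, 7] / [8]
Final shape: (5, 3, 1).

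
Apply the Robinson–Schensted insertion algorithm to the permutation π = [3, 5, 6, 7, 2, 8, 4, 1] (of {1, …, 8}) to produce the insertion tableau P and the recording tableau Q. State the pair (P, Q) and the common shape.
P = [1, 4, 6, 7, 8] / [2, 5] / [3];  Q = [1, 2, 3, 4, 6] / [5, 7] / [8];  common shape = (5, 2, 1)

Row-insert the values π_1, π_2, … into P one at a time, bumping the leftmost entry strictly greater than the inserted value down to the next row. The recording tableau Q records, in position (i, j), the step at which that cell was added to P.
  Insert 3 (step 1): P = [3];  Q = [1]
  Insert 5 (step 2): P = [3, 5];  Q = [1, 2]
  Insert 6 (step 3): P = [3, 5, 6];  Q = [1, 2, 3]
  Insert 7 (step 4): P = [3, 5, 6, 7];  Q = [1, 2, 3, 4]
  Insert 2 (step 5): P = [2, 5, 6, 7] / [3];  Q = [1, 2, 3, 4] / [5]
  Insert 8 (step 6): P = [2, 5, 6, 7, 8] / [3];  Q = [1, 2, 3, 4, 6] / [5]
  Insert 4 (step 7): P = [2, 4, 6, 7, 8] / [3, 5];  Q = [1, 2, 3, 4, 6] / [5, 7]
  Insert 1 (step 8): P = [1, 4, 6, 7, 8] / [2, 5] / [3];  Q = [1, 2, 3, 4, 6] / [5, 7] / [8]
Final shape: (5, 2, 1).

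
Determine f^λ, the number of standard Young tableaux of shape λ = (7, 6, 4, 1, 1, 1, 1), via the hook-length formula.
# SYT of shape (7, 6, 4, 1, 1, 1, 1) = 320496750

Hook-length formula: f^λ = n! / Π hook(c), product over all cells c of the Young diagram. For λ = (7, 6, 4, 1, 1, 1, 1), n = 21 boxes. Hook lengths by row (left-to-right, top-to-bottom): [13, 8, 7, 6, 4, 3, 1]; [11, 6, 5, 4, 2, 1]; [8, 3, 2, 1]; [4]; [3]; [2]; [1]. Product of hooks = 159411732480. So f^λ = 21! / 159411732480 = 51090942171709440000 / 159411732480 = 320496750.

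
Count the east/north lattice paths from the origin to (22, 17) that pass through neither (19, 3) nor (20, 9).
Number of paths = 50569880485

Inclusion–exclusion. Total paths: C(39, 22) = 51021117810. Through P₁: C(22, 19)·C(17, 3) = 1047200. Through P₂: C(29, 20)·C(10, 2) = 450675225. Since P₁ is strictly southwest of P₂, a monotone path through both must visit P₁ then P₂; paths through both = C(22, 19)·C(7, 1)·C(10, 2) = 485100. Avoid both = 51021117810 − 1047200 − 450675225 + 485100 = 50569880485.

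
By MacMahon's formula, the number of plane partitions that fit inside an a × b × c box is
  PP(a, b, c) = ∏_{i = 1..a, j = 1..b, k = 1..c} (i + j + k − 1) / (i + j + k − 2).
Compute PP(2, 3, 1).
PP(2, 3, 1) = 10

Evaluate the triple product over i = 1..2, j = 1..3, k = 1..1. The factors are (2/1) · (3/2) · (4/3) · (3/2) · (4/3) · (5/4). The numerators and denominators telescope so the product is an integer; carrying out the multiplication exactly gives PP(2, 3, 1) = 10.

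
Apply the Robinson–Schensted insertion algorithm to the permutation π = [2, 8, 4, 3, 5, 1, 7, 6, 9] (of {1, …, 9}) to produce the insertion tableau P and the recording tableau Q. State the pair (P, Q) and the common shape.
P = [1, 3, 5, 6, 9] / [2, 7] / [4] / [8];  Q = [1, 2, 5, 7, 9] / [3, 8] / [4] / [6];  common shape = (5, 2, 1, 1)

Row-insert the values π_1, π_2, … into P one at a time, bumping the leftmost entry strictly greater than the inserted value down to the next row. The recording tableau Q records, in position (i, j), the step at which that cell was added to P.
  Insert 2 (step 1): P = [2];  Q = [1]
  Insert 8 (step 2): P = [2, 8];  Q = [1, 2]
  Insert 4 (step 3): P = [2, 4] / [8];  Q = [1, 2] / [3]
  Insert 3 (step 4): P = [2, 3] / [4] / [8];  Q = [1, 2] / [3] / [4]
  Insert 5 (step 5): P = [2, 3, 5] / [4] / [8];  Q = [1, 2, 5] / [3] / [4]
  Insert 1 (step 6): P = [1, 3, 5] / [2] / [4] / [8];  Q = [1, 2, 5] / [3] / [4] / [6]
  Insert 7 (step 7): P = [1, 3, 5, 7] / [2] / [4] / [8];  Q = [1, 2, 5, 7] / [3] / [4] / [6]
  Insert 6 (step 8): P = [1, 3, 5, 6] / [2, 7] / [4] / [8];  Q = [1, 2, 5, 7] / [3, 8] / [4] / [6]
  Insert 9 (step 9): P = [1, 3, 5, 6, 9] / [2, 7] / [4] / [8];  Q = [1, 2, 5, 7, 9] / [3, 8] / [4] / [6]
Final shape: (5, 2, 1, 1).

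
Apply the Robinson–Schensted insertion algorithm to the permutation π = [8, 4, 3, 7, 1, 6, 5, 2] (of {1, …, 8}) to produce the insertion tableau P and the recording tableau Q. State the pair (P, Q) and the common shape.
P = [1, 2] / [3, 5] / [4, 6] / [7] / [8];  Q = [1, 4] / [2, 6] / [3, 7] / [5] / [8];  common shape = (2, 2, 2, 1, 1)

Row-insert the values π_1, π_2, … into P one at a time, bumping the leftmost entry strictly greater than the inserted value down to the next row. The recording tableau Q records, in position (i, j), the step at which that cell was added to P.
  Insert 8 (step 1): P = [8];  Q = [1]
  Insert 4 (step 2): P = [4] / [8];  Q = [1] / [2]
  Insert 3 (step 3): P = [3] / [4] / [8];  Q = [1] / [2] / [3]
  Insert 7 (step 4): P = [3, 7] / [4] / [8];  Q = [1, 4] / [2] / [3]
  Insert 1 (step 5): P = [1, 7] / [3] / [4] / [8];  Q = [1, 4] / [2] / [3] / [5]
  Insert 6 (step 6): P = [1, 6] / [3, 7] / [4] / [8];  Q = [1, 4] / [2, 6] / [3] / [5]
  Insert 5 (step 7): P = [1, 5] / [3, 6] / [4, 7] / [8];  Q = [1, 4] / [2, 6] / [3, 7] / [5]
  Insert 2 (step 8): P = [1, 2] / [3, 5] / [4, 6] / [7] / [8];  Q = [1, 4] / [2, 6] / [3, 7] / [5] / [8]
Final shape: (2, 2, 2, 1, 1).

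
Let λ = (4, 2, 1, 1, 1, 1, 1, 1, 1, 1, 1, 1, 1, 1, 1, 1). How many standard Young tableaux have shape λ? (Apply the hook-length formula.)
# SYT of shape (4, 2, 1, 1, 1, 1, 1, 1, 1, 1, 1, 1, 1, 1, 1, 1) = 11475

Hook-length formula: f^λ = n! / Π hook(c), product over all cells c of the Young diagram. For λ = (4, 2, 1, 1, 1, 1, 1, 1, 1, 1, 1, 1, 1, 1, 1, 1), n = 20 boxes. Hook lengths by row (left-to-right, top-to-bottom): [19, 4, 2, 1]; [16, 1]; [14]; [13]; [12]; [11]; [10]; [9]; [8]; [7]; [6]; [5]; [4]; [3]; [2]; [1]. Product of hooks = 212017604198400. So f^λ = 20! / 212017604198400 = 2432902008176640000 / 212017604198400 = 11475.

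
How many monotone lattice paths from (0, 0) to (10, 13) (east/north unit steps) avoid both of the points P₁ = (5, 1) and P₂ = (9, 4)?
Number of paths = 1101888

Inclusion–exclusion. Total paths: C(23, 10) = 1144066. Through P₁: C(6, 5)·C(17, 5) = 37128. Through P₂: C(13, 9)·C(10, 1) = 7150. Since P₁ is strictly southwest of P₂, a monotone path through both must visit P₁ then P₂; paths through both = C(6, 5)·C(7, 4)·C(10, 1) = 2100. Avoid both = 1144066 − 37128 − 7150 + 2100 = 1101888.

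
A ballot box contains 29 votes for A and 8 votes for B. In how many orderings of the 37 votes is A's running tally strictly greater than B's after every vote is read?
Strict-lead orderings = 21912660

Total orderings of the 37 votes with 29 for A: C(37, 29) = 38608020. By the Bertrand ballot formula (Cycle Lemma / reflection principle), the number of orderings in which A is strictly ahead of B throughout is (p − q)/(p + q) · C(p + q, p) = (29 − 8)/(29 + 8) · 38608020 = 21912660.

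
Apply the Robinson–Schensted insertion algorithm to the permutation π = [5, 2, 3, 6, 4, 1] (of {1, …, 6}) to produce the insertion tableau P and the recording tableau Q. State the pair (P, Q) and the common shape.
P = [1, 3, 4] / [2, 6] / [5];  Q = [1, 3, 4] / [2, 5] / [6];  common shape = (3, 2, 1)

Row-insert the values π_1, π_2, … into P one at a time, bumping the leftmost entry strictly greater than the inserted value down to the next row. The recording tableau Q records, in position (i, j), the step at which that cell was added to P.
  Insert 5 (step 1): P = [5];  Q = [1]
  Insert 2 (step 2): P = [2] / [5];  Q = [1] / [2]
  Insert 3 (step 3): P = [2, 3] / [5];  Q = [1, 3] / [2]
  Insert 6 (step 4): P = [2, 3, 6] / [5];  Q = [1, 3, 4] / [2]
  Insert 4 (step 5): P = [2, 3, 4] / [5, 6];  Q = [1, 3, 4] / [2, 5]
  Insert 1 (step 6): P = [1, 3, 4] / [2, 6] / [5];  Q = [1, 3, 4] / [2, 5] / [6]
Final shape: (3, 2, 1).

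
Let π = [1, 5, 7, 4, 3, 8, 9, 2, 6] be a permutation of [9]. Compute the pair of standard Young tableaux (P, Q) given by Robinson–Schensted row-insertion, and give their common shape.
P = [1, 2, 6, 8, 9] / [3, 7] / [4] / [5];  Q = [1, 2, 3, 6, 7] / [4, 9] / [5] / [8];  common shape = (5, 2, 1, 1)

Row-insert the values π_1, π_2, … into P one at a time, bumping the leftmost entry strictly greater than the inserted value down to the next row. The recording tableau Q records, in position (i, j), the step at which that cell was added to P.
  Insert 1 (step 1): P = [1];  Q = [1]
  Insert 5 (step 2): P = [1, 5];  Q = [1, 2]
  Insert 7 (step 3): P = [1, 5, 7];  Q = [1, 2, 3]
  Insert 4 (step 4): P = [1, 4, 7] / [5];  Q = [1, 2, 3] / [4]
  Insert 3 (step 5): P = [1, 3, 7] / [4] / [5];  Q = [1, 2, 3] / [4] / [5]
  Insert 8 (step 6): P = [1, 3, 7, 8] / [4] / [5];  Q = [1, 2, 3, 6] / [4] / [5]
  Insert 9 (step 7): P = [1, 3, 7, 8, 9] / [4] / [5];  Q = [1, 2, 3, 6, 7] / [4] / [5]
  Insert 2 (step 8): P = [1, 2, 7, 8, 9] / [3] / [4] / [5];  Q = [1, 2, 3, 6, 7] / [4] / [5] / [8]
  Insert 6 (step 9): P = [1, 2, 6, 8, 9] / [3, 7] / [4] / [5];  Q = [1, 2, 3, 6, 7] / [4, 9] / [5] / [8]
Final shape: (5, 2, 1, 1).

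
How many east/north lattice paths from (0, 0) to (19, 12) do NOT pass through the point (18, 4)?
Number of paths = 141054690

Total paths from (0, 0) to (19, 12): C(31, 19) = 141120525. Paths through (18, 4): (paths (0, 0) → (18, 4)) × (paths (18, 4) → (19, 12)) = C(22, 18) · C(9, 1) = 7315 · 9 = 65835. Avoidance count = 141120525 − 65835 = 141054690.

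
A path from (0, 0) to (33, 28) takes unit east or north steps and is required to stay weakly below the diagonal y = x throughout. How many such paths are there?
Number of paths = 33833779021731045

By the reflection principle (André's argument), the number of monotone paths to (33, 28) with n ≤ m that never go above y = x is C(61, 33) − C(61, 34) = 191724747789809255 − 157890968768078210 = 33833779021731045.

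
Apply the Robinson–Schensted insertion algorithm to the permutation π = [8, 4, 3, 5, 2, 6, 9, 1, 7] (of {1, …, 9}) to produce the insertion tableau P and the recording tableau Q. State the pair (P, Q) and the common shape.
P = [1, 5, 6, 7] / [2, 9] / [3] / [4] / [8];  Q = [1, 4, 6, 7] / [2, 9] / [3] / [5] / [8];  common shape = (4, 2, 1, 1, 1)

Row-insert the values π_1, π_2, … into P one at a time, bumping the leftmost entry strictly greater than the inserted value down to the next row. The recording tableau Q records, in position (i, j), the step at which that cell was added to P.
  Insert 8 (step 1): P = [8];  Q = [1]
  Insert 4 (step 2): P = [4] / [8];  Q = [1] / [2]
  Insert 3 (step 3): P = [3] / [4] / [8];  Q = [1] / [2] / [3]
  Insert 5 (step 4): P = [3, 5] / [4] / [8];  Q = [1, 4] / [2] / [3]
  Insert 2 (step 5): P = [2, 5] / [3] / [4] / [8];  Q = [1, 4] / [2] / [3] / [5]
  Insert 6 (step 6): P = [2, 5, 6] / [3] / [4] / [8];  Q = [1, 4, 6] / [2] / [3] / [5]
  Insert 9 (step 7): P = [2, 5, 6, 9] / [3] / [4] / [8];  Q = [1, 4, 6, 7] / [2] / [3] / [5]
  Insert 1 (step 8): P = [1, 5, 6, 9] / [2] / [3] / [4] / [8];  Q = [1, 4, 6, 7] / [2] / [3] / [5] / [8]
  Insert 7 (step 9): P = [1, 5, 6, 7] / [2, 9] / [3] / [4] / [8];  Q = [1, 4, 6, 7] / [2, 9] / [3] / [5] / [8]
Final shape: (4, 2, 1, 1, 1).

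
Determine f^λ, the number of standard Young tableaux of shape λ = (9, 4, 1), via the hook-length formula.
# SYT of shape (9, 4, 1) = 4368

Hook-length formula: f^λ = n! / Π hook(c), product over all cells c of the Young diagram. For λ = (9, 4, 1), n = 14 boxes. Hook lengths by row (left-to-right, top-to-bottom): [11, 9, 8, 7, 5, 4, 3, 2, 1]; [5, 3, 2, 1]; [1]. Product of hooks = 19958400. So f^λ = 14! / 19958400 = 87178291200 / 19958400 = 4368.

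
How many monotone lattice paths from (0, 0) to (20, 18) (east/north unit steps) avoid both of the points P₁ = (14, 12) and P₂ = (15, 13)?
Number of paths = 20086342290

Inclusion–exclusion. Total paths: C(38, 20) = 33578000610. Through P₁: C(26, 14)·C(12, 6) = 8923714800. Through P₂: C(28, 15)·C(10, 5) = 9435424320. Since P₁ is strictly southwest of P₂, a monotone path through both must visit P₁ then P₂; paths through both = C(26, 14)·C(2, 1)·C(10, 5) = 4867480800. Avoid both = 33578000610 − 8923714800 − 9435424320 + 4867480800 = 20086342290.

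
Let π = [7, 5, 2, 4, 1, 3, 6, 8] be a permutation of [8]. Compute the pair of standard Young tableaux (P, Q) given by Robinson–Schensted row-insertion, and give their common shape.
P = [1, 3, 6, 8] / [2, 4] / [5] / [7];  Q = [1, 4, 7, 8] / [2, 6] / [3] / [5];  common shape = (4, 2, 1, 1)

Row-insert the values π_1, π_2, … into P one at a time, bumping the leftmost entry strictly greater than the inserted value down to the next row. The recording tableau Q records, in position (i, j), the step at which that cell was added to P.
  Insert 7 (step 1): P = [7];  Q = [1]
  Insert 5 (step 2): P = [5] / [7];  Q = [1] / [2]
  Insert 2 (step 3): P = [2] / [5] / [7];  Q = [1] / [2] / [3]
  Insert 4 (step 4): P = [2, 4] / [5] / [7];  Q = [1, 4] / [2] / [3]
  Insert 1 (step 5): P = [1, 4] / [2] / [5] / [7];  Q = [1, 4] / [2] / [3] / [5]
  Insert 3 (step 6): P = [1, 3] / [2, 4] / [5] / [7];  Q = [1, 4] / [2, 6] / [3] / [5]
  Insert 6 (step 7): P = [1, 3, 6] / [2, 4] / [5] / [7];  Q = [1, 4, 7] / [2, 6] / [3] / [5]
  Insert 8 (step 8): P = [1, 3, 6, 8] / [2, 4] / [5] / [7];  Q = [1, 4, 7, 8] / [2, 6] / [3] / [5]
Final shape: (4, 2, 1, 1).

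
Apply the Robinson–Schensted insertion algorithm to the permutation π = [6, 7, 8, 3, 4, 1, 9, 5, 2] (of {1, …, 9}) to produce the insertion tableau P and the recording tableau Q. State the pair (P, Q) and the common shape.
P = [1, 2, 5, 9] / [3, 4, 8] / [6, 7];  Q = [1, 2, 3, 7] / [4, 5, 8] / [6, 9];  common shape = (4, 3, 2)

Row-insert the values π_1, π_2, … into P one at a time, bumping the leftmost entry strictly greater than the inserted value down to the next row. The recording tableau Q records, in position (i, j), the step at which that cell was added to P.
  Insert 6 (step 1): P = [6];  Q = [1]
  Insert 7 (step 2): P = [6, 7];  Q = [1, 2]
  Insert 8 (step 3): P = [6, 7, 8];  Q = [1, 2, 3]
  Insert 3 (step 4): P = [3, 7, 8] / [6];  Q = [1, 2, 3] / [4]
  Insert 4 (step 5): P = [3, 4, 8] / [6, 7];  Q = [1, 2, 3] / [4, 5]
  Insert 1 (step 6): P = [1, 4, 8] / [3, 7] / [6];  Q = [1, 2, 3] / [4, 5] / [6]
  Insert 9 (step 7): P = [1, 4, 8, 9] / [3, 7] / [6];  Q = [1, 2, 3, 7] / [4, 5] / [6]
  Insert 5 (step 8): P = [1, 4, 5, 9] / [3, 7, 8] / [6];  Q = [1, 2, 3, 7] / [4, 5, 8] / [6]
  Insert 2 (step 9): P = [1, 2, 5, 9] / [3, 4, 8] / [6, 7];  Q = [1, 2, 3, 7] / [4, 5, 8] / [6, 9]
Final shape: (4, 3, 2).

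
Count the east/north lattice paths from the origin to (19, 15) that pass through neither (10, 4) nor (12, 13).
Number of paths = 1502610740

Inclusion–exclusion. Total paths: C(34, 19) = 1855967520. Through P₁: C(14, 10)·C(20, 9) = 168127960. Through P₂: C(25, 12)·C(9, 7) = 187210800. Since P₁ is strictly southwest of P₂, a monotone path through both must visit P₁ then P₂; paths through both = C(14, 10)·C(11, 2)·C(9, 7) = 1981980. Avoid both = 1855967520 − 168127960 − 187210800 + 1981980 = 1502610740.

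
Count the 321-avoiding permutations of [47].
C_47 = 33868773757191046886429490

These 321-avoiding permutations are counted by the Catalan number C_n = (1/(n + 1)) · C(2n, n). For n = 47: C_47 = (1/48) · C(94, 47) = 1625701140345170250548615520/48 = 33868773757191046886429490.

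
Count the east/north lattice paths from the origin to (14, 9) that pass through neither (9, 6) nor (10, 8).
Number of paths = 393195

Inclusion–exclusion. Total paths: C(23, 14) = 817190. Through P₁: C(15, 9)·C(8, 5) = 280280. Through P₂: C(18, 10)·C(5, 4) = 218790. Since P₁ is strictly southwest of P₂, a monotone path through both must visit P₁ then P₂; paths through both = C(15, 9)·C(3, 1)·C(5, 4) = 75075. Avoid both = 817190 − 280280 − 218790 + 75075 = 393195.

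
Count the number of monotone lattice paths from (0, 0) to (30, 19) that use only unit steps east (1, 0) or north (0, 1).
Number of paths = 18851684897584

A monotone lattice path from (0, 0) to (30, 19) consists of 30 east steps and 19 north steps in some order, so it is determined by which 30 of the 49 steps are east. The count is C(49, 30) = 18851684897584.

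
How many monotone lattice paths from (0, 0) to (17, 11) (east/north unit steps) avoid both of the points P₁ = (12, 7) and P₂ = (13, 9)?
Number of paths = 9931452

Inclusion–exclusion. Total paths: C(28, 17) = 21474180. Through P₁: C(19, 12)·C(9, 5) = 6348888. Through P₂: C(22, 13)·C(6, 4) = 7461300. Since P₁ is strictly southwest of P₂, a monotone path through both must visit P₁ then P₂; paths through both = C(19, 12)·C(3, 1)·C(6, 4) = 2267460. Avoid both = 21474180 − 6348888 − 7461300 + 2267460 = 9931452.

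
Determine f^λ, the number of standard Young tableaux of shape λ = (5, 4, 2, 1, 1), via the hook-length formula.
# SYT of shape (5, 4, 2, 1, 1) = 21450

Hook-length formula: f^λ = n! / Π hook(c), product over all cells c of the Young diagram. For λ = (5, 4, 2, 1, 1), n = 13 boxes. Hook lengths by row (left-to-right, top-to-bottom): [9, 6, 4, 3, 1]; [7, 4, 2, 1]; [4, 1]; [2]; [1]. Product of hooks = 290304. So f^λ = 13! / 290304 = 6227020800 / 290304 = 21450.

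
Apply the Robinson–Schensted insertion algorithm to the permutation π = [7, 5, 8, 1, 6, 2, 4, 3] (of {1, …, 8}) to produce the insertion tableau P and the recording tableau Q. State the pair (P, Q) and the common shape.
P = [1, 2, 3] / [4, 6] / [5, 8] / [7];  Q = [1, 3, 7] / [2, 5] / [4, 6] / [8];  common shape = (3, 2, 2, 1)

Row-insert the values π_1, π_2, … into P one at a time, bumping the leftmost entry strictly greater than the inserted value down to the next row. The recording tableau Q records, in position (i, j), the step at which that cell was added to P.
  Insert 7 (step 1): P = [7];  Q = [1]
  Insert 5 (step 2): P = [5] / [7];  Q = [1] / [2]
  Insert 8 (step 3): P = [5, 8] / [7];  Q = [1, 3] / [2]
  Insert 1 (step 4): P = [1, 8] / [5] / [7];  Q = [1, 3] / [2] / [4]
  Insert 6 (step 5): P = [1, 6] / [5, 8] / [7];  Q = [1, 3] / [2, 5] / [4]
  Insert 2 (step 6): P = [1, 2] / [5, 6] / [7, 8];  Q = [1, 3] / [2, 5] / [4, 6]
  Insert 4 (step 7): P = [1, 2, 4] / [5, 6] / [7, 8];  Q = [1, 3, 7] / [2, 5] / [4, 6]
  Insert 3 (step 8): P = [1, 2, 3] / [4, 6] / [5, 8] / [7];  Q = [1, 3, 7] / [2, 5] / [4, 6] / [8]
Final shape: (3, 2, 2, 1).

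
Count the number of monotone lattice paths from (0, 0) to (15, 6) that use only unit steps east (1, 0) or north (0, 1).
Number of paths = 54264

A monotone lattice path from (0, 0) to (15, 6) consists of 15 east steps and 6 north steps in some order, so it is determined by which 15 of the 21 steps are east. The count is C(21, 15) = 54264.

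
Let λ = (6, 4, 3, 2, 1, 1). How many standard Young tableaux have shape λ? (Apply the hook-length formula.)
# SYT of shape (6, 4, 3, 2, 1, 1) = 4873050

Hook-length formula: f^λ = n! / Π hook(c), product over all cells c of the Young diagram. For λ = (6, 4, 3, 2, 1, 1), n = 17 boxes. Hook lengths by row (left-to-right, top-to-bottom): [11, 8, 6, 4, 2, 1]; [8, 5, 3, 1]; [6, 3, 1]; [4, 1]; [2]; [1]. Product of hooks = 72990720. So f^λ = 17! / 72990720 = 355687428096000 / 72990720 = 4873050.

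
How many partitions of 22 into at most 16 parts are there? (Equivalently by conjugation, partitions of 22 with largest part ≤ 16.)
p(22, parts ≤ 16) = 983

Use the recurrence p(n, m) = p(n, m−1) + p(n−m, m): either the largest part is < m (count p(n, m−1)) or the largest part is exactly m (remove one copy of m, count p(n−m, m)). With p(0, ·) = 1 this gives p(22, parts ≤ 16) = 983. (By conjugating Young diagrams, this also counts partitions of 22 into at most 16 parts.)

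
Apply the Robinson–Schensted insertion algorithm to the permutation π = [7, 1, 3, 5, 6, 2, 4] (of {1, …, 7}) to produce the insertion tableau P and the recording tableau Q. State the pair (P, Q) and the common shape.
P = [1, 2, 4, 6] / [3, 5] / [7];  Q = [1, 3, 4, 5] / [2, 7] / [6];  common shape = (4, 2, 1)

Row-insert the values π_1, π_2, … into P one at a time, bumping the leftmost entry strictly greater than the inserted value down to the next row. The recording tableau Q records, in position (i, j), the step at which that cell was added to P.
  Insert 7 (step 1): P = [7];  Q = [1]
  Insert 1 (step 2): P = [1] / [7];  Q = [1] / [2]
  Insert 3 (step 3): P = [1, 3] / [7];  Q = [1, 3] / [2]
  Insert 5 (step 4): P = [1, 3, 5] / [7];  Q = [1, 3, 4] / [2]
  Insert 6 (step 5): P = [1, 3, 5, 6] / [7];  Q = [1, 3, 4, 5] / [2]
  Insert 2 (step 6): P = [1, 2, 5, 6] / [3] / [7];  Q = [1, 3, 4, 5] / [2] / [6]
  Insert 4 (step 7): P = [1, 2, 4, 6] / [3, 5] / [7];  Q = [1, 3, 4, 5] / [2, 7] / [6]
Final shape: (4, 2, 1).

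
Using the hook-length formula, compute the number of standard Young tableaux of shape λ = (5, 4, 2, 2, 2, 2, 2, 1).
# SYT of shape (5, 4, 2, 2, 2, 2, 2, 1) = 34918884

Hook-length formula: f^λ = n! / Π hook(c), product over all cells c of the Young diagram. For λ = (5, 4, 2, 2, 2, 2, 2, 1), n = 20 boxes. Hook lengths by row (left-to-right, top-to-bottom): [12, 10, 4, 3, 1]; [10, 8, 2, 1]; [7, 5]; [6, 4]; [5, 3]; [4, 2]; [3, 1]; [1]. Product of hooks = 69672960000. So f^λ = 20! / 69672960000 = 2432902008176640000 / 69672960000 = 34918884.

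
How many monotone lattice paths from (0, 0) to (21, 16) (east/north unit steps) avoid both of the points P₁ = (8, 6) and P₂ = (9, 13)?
Number of paths = 9224749292

Inclusion–exclusion. Total paths: C(37, 21) = 12875774670. Through P₁: C(14, 8)·C(23, 13) = 3435630198. Through P₂: C(22, 9)·C(15, 12) = 226326100. Since P₁ is strictly southwest of P₂, a monotone path through both must visit P₁ then P₂; paths through both = C(14, 8)·C(8, 1)·C(15, 12) = 10930920. Avoid both = 12875774670 − 3435630198 − 226326100 + 10930920 = 9224749292.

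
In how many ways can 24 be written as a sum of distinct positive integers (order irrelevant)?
q(24) = 122

A partition into distinct parts is a strictly decreasing sequence summing to n. The recurrence d(n, m) = d(n, m−1) + d(n−m, m−1) (use part m at most once) with q(n) = d(n, n) gives q(24) = 122. (Euler's theorem: # distinct-part partitions = # odd-part partitions.)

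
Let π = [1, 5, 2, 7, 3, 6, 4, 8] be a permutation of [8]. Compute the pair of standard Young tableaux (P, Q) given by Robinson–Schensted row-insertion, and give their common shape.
P = [1, 2, 3, 4, 8] / [5, 6] / [7];  Q = [1, 2, 4, 6, 8] / [3, 5] / [7];  common shape = (5, 2, 1)

Row-insert the values π_1, π_2, … into P one at a time, bumping the leftmost entry strictly greater than the inserted value down to the next row. The recording tableau Q records, in position (i, j), the step at which that cell was added to P.
  Insert 1 (step 1): P = [1];  Q = [1]
  Insert 5 (step 2): P = [1, 5];  Q = [1, 2]
  Insert 2 (step 3): P = [1, 2] / [5];  Q = [1, 2] / [3]
  Insert 7 (step 4): P = [1, 2, 7] / [5];  Q = [1, 2, 4] / [3]
  Insert 3 (step 5): P = [1, 2, 3] / [5, 7];  Q = [1, 2, 4] / [3, 5]
  Insert 6 (step 6): P = [1, 2, 3, 6] / [5, 7];  Q = [1, 2, 4, 6] / [3, 5]
  Insert 4 (step 7): P = [1, 2, 3, 4] / [5, 6] / [7];  Q = [1, 2, 4, 6] / [3, 5] / [7]
  Insert 8 (step 8): P = [1, 2, 3, 4, 8] / [5, 6] / [7];  Q = [1, 2, 4, 6, 8] / [3, 5] / [7]
Final shape: (5, 2, 1).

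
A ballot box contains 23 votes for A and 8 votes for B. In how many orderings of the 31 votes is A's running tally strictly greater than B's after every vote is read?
Strict-lead orderings = 3817125

Total orderings of the 31 votes with 23 for A: C(31, 23) = 7888725. By the Bertrand ballot formula (Cycle Lemma / reflection principle), the number of orderings in which A is strictly ahead of B throughout is (p − q)/(p + q) · C(p + q, p) = (23 − 8)/(23 + 8) · 7888725 = 3817125.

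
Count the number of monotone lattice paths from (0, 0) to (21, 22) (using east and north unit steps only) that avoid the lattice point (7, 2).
Number of paths = 1001938358820

Total paths from (0, 0) to (21, 22): C(43, 21) = 1052049481860. Paths through (7, 2): (paths (0, 0) → (7, 2)) × (paths (7, 2) → (21, 22)) = C(9, 7) · C(34, 14) = 36 · 1391975640 = 50111123040. Avoidance count = 1052049481860 − 50111123040 = 1001938358820.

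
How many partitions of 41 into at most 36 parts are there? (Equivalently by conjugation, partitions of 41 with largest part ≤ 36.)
p(41, parts ≤ 36) = 44571

Use the recurrence p(n, m) = p(n, m−1) + p(n−m, m): either the largest part is < m (count p(n, m−1)) or the largest part is exactly m (remove one copy of m, count p(n−m, m)). With p(0, ·) = 1 this gives p(41, parts ≤ 36) = 44571. (By conjugating Young diagrams, this also counts partitions of 41 into at most 36 parts.)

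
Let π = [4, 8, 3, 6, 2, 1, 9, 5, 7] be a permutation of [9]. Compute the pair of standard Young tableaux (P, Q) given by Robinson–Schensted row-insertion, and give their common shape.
P = [1, 5, 7] / [2, 6, 9] / [3, 8] / [4];  Q = [1, 2, 7] / [3, 4, 9] / [5, 8] / [6];  common shape = (3, 3, 2, 1)

Row-insert the values π_1, π_2, … into P one at a time, bumping the leftmost entry strictly greater than the inserted value down to the next row. The recording tableau Q records, in position (i, j), the step at which that cell was added to P.
  Insert 4 (step 1): P = [4];  Q = [1]
  Insert 8 (step 2): P = [4, 8];  Q = [1, 2]
  Insert 3 (step 3): P = [3, 8] / [4];  Q = [1, 2] / [3]
  Insert 6 (step 4): P = [3, 6] / [4, 8];  Q = [1, 2] / [3, 4]
  Insert 2 (step 5): P = [2, 6] / [3, 8] / [4];  Q = [1, 2] / [3, 4] / [5]
  Insert 1 (step 6): P = [1, 6] / [2, 8] / [3] / [4];  Q = [1, 2] / [3, 4] / [5] / [6]
  Insert 9 (step 7): P = [1, 6, 9] / [2, 8] / [3] / [4];  Q = [1, 2, 7] / [3, 4] / [5] / [6]
  Insert 5 (step 8): P = [1, 5, 9] / [2, 6] / [3, 8] / [4];  Q = [1, 2, 7] / [3, 4] / [5, 8] / [6]
  Insert 7 (step 9): P = [1, 5, 7] / [2, 6, 9] / [3, 8] / [4];  Q = [1, 2, 7] / [3, 4, 9] / [5, 8] / [6]
Final shape: (3, 3, 2, 1).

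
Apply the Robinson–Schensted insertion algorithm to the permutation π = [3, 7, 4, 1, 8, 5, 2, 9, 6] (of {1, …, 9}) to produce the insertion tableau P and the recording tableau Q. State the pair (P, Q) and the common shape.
P = [1, 2, 5, 6] / [3, 4, 9] / [7, 8];  Q = [1, 2, 5, 8] / [3, 6, 9] / [4, 7];  common shape = (4, 3, 2)

Row-insert the values π_1, π_2, … into P one at a time, bumping the leftmost entry strictly greater than the inserted value down to the next row. The recording tableau Q records, in position (i, j), the step at which that cell was added to P.
  Insert 3 (step 1): P = [3];  Q = [1]
  Insert 7 (step 2): P = [3, 7];  Q = [1, 2]
  Insert 4 (step 3): P = [3, 4] / [7];  Q = [1, 2] / [3]
  Insert 1 (step 4): P = [1, 4] / [3] / [7];  Q = [1, 2] / [3] / [4]
  Insert 8 (step 5): P = [1, 4, 8] / [3] / [7];  Q = [1, 2, 5] / [3] / [4]
  Insert 5 (step 6): P = [1, 4, 5] / [3, 8] / [7];  Q = [1, 2, 5] / [3, 6] / [4]
  Insert 2 (step 7): P = [1, 2, 5] / [3, 4] / [7, 8];  Q = [1, 2, 5] / [3, 6] / [4, 7]
  Insert 9 (step 8): P = [1, 2, 5, 9] / [3, 4] / [7, 8];  Q = [1, 2, 5, 8] / [3, 6] / [4, 7]
  Insert 6 (step 9): P = [1, 2, 5, 6] / [3, 4, 9] / [7, 8];  Q = [1, 2, 5, 8] / [3, 6, 9] / [4, 7]
Final shape: (4, 3, 2).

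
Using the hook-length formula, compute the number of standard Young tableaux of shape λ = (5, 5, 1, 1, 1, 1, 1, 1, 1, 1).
# SYT of shape (5, 5, 1, 1, 1, 1, 1, 1, 1, 1) = 302940

Hook-length formula: f^λ = n! / Π hook(c), product over all cells c of the Young diagram. For λ = (5, 5, 1, 1, 1, 1, 1, 1, 1, 1), n = 18 boxes. Hook lengths by row (left-to-right, top-to-bottom): [14, 5, 4, 3, 2]; [13, 4, 3, 2, 1]; [8]; [7]; [6]; [5]; [4]; [3]; [2]; [1]. Product of hooks = 21134131200. So f^λ = 18! / 21134131200 = 6402373705728000 / 21134131200 = 302940.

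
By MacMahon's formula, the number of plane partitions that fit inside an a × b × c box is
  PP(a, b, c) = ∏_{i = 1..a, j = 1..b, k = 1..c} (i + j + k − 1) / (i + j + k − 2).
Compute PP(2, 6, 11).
PP(2, 6, 11) = 32821152

Evaluate the triple product over i = 1..2, j = 1..6, k = 1..11. The factors are (2/1) · (3/2) · (4/3) · (5/4) · (6/5) · (7/6) · (8/7) · (9/8) · … (132 factors total). The numerators and denominators telescope so the product is an integer; carrying out the multiplication exactly gives PP(2, 6, 11) = 32821152.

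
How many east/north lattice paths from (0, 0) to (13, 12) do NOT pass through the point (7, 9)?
Number of paths = 4239340

Total paths from (0, 0) to (13, 12): C(25, 13) = 5200300. Paths through (7, 9): (paths (0, 0) → (7, 9)) × (paths (7, 9) → (13, 12)) = C(16, 7) · C(9, 6) = 11440 · 84 = 960960. Avoidance count = 5200300 − 960960 = 4239340.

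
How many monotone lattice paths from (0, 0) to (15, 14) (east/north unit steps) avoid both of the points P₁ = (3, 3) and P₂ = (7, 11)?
Number of paths = 46899740

Inclusion–exclusion. Total paths: C(29, 15) = 77558760. Through P₁: C(6, 3)·C(23, 12) = 27041560. Through P₂: C(18, 7)·C(11, 8) = 5250960. Since P₁ is strictly southwest of P₂, a monotone path through both must visit P₁ then P₂; paths through both = C(6, 3)·C(12, 4)·C(11, 8) = 1633500. Avoid both = 77558760 − 27041560 − 5250960 + 1633500 = 46899740.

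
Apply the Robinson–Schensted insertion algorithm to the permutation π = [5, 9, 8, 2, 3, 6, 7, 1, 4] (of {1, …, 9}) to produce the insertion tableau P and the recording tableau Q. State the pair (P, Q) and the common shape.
P = [1, 3, 4, 7] / [2, 6] / [5, 8] / [9];  Q = [1, 2, 6, 7] / [3, 5] / [4, 9] / [8];  common shape = (4, 2, 2, 1)

Row-insert the values π_1, π_2, … into P one at a time, bumping the leftmost entry strictly greater than the inserted value down to the next row. The recording tableau Q records, in position (i, j), the step at which that cell was added to P.
  Insert 5 (step 1): P = [5];  Q = [1]
  Insert 9 (step 2): P = [5, 9];  Q = [1, 2]
  Insert 8 (step 3): P = [5, 8] / [9];  Q = [1, 2] / [3]
  Insert 2 (step 4): P = [2, 8] / [5] / [9];  Q = [1, 2] / [3] / [4]
  Insert 3 (step 5): P = [2, 3] / [5, 8] / [9];  Q = [1, 2] / [3, 5] / [4]
  Insert 6 (step 6): P = [2, 3, 6] / [5, 8] / [9];  Q = [1, 2, 6] / [3, 5] / [4]
  Insert 7 (step 7): P = [2, 3, 6, 7] / [5, 8] / [9];  Q = [1, 2, 6, 7] / [3, 5] / [4]
  Insert 1 (step 8): P = [1, 3, 6, 7] / [2, 8] / [5] / [9];  Q = [1, 2, 6, 7] / [3, 5] / [4] / [8]
  Insert 4 (step 9): P = [1, 3, 4, 7] / [2, 6] / [5, 8] / [9];  Q = [1, 2, 6, 7] / [3, 5] / [4, 9] / [8]
Final shape: (4, 2, 2, 1).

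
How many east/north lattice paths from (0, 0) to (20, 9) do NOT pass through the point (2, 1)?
Number of paths = 5328180

Total paths from (0, 0) to (20, 9): C(29, 20) = 10015005. Paths through (2, 1): (paths (0, 0) → (2, 1)) × (paths (2, 1) → (20, 9)) = C(3, 2) · C(26, 18) = 3 · 1562275 = 4686825. Avoidance count = 10015005 − 4686825 = 5328180.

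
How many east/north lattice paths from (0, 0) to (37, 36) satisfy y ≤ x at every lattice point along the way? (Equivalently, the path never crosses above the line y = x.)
Number of paths = 45950804324621742364

By the reflection principle (André's argument), the number of monotone paths to (37, 36) with n ≤ m that never go above y = x is C(73, 37) − C(73, 38) = 873065282167813104916 − 827114477843191362552 = 45950804324621742364.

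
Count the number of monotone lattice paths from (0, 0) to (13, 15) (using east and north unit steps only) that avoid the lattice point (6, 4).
Number of paths = 30759120

Total paths from (0, 0) to (13, 15): C(28, 13) = 37442160. Paths through (6, 4): (paths (0, 0) → (6, 4)) × (paths (6, 4) → (13, 15)) = C(10, 6) · C(18, 7) = 210 · 31824 = 6683040. Avoidance count = 37442160 − 6683040 = 30759120.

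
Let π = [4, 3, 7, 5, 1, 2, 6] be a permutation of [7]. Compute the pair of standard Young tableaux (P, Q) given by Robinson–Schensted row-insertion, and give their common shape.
P = [1, 2, 6] / [3, 5] / [4, 7];  Q = [1, 3, 7] / [2, 4] / [5, 6];  common shape = (3, 2, 2)

Row-insert the values π_1, π_2, … into P one at a time, bumping the leftmost entry strictly greater than the inserted value down to the next row. The recording tableau Q records, in position (i, j), the step at which that cell was added to P.
  Insert 4 (step 1): P = [4];  Q = [1]
  Insert 3 (step 2): P = [3] / [4];  Q = [1] / [2]
  Insert 7 (step 3): P = [3, 7] / [4];  Q = [1, 3] / [2]
  Insert 5 (step 4): P = [3, 5] / [4, 7];  Q = [1, 3] / [2, 4]
  Insert 1 (step 5): P = [1, 5] / [3, 7] / [4];  Q = [1, 3] / [2, 4] / [5]
  Insert 2 (step 6): P = [1, 2] / [3, 5] / [4, 7];  Q = [1, 3] / [2, 4] / [5, 6]
  Insert 6 (step 7): P = [1, 2, 6] / [3, 5] / [4, 7];  Q = [1, 3, 7] / [2, 4] / [5, 6]
Final shape: (3, 2, 2).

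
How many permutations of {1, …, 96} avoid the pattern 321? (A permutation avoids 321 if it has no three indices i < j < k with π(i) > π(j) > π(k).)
C_96 = 3721443204405954385563870541379246659709506697378694300

These 321-avoiding permutations are counted by the Catalan number C_n = (1/(n + 1)) · C(2n, n). For n = 96: C_96 = (1/97) · C(192, 96) = 360979990827377575399695442513786925991822149645733347100/97 = 3721443204405954385563870541379246659709506697378694300.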